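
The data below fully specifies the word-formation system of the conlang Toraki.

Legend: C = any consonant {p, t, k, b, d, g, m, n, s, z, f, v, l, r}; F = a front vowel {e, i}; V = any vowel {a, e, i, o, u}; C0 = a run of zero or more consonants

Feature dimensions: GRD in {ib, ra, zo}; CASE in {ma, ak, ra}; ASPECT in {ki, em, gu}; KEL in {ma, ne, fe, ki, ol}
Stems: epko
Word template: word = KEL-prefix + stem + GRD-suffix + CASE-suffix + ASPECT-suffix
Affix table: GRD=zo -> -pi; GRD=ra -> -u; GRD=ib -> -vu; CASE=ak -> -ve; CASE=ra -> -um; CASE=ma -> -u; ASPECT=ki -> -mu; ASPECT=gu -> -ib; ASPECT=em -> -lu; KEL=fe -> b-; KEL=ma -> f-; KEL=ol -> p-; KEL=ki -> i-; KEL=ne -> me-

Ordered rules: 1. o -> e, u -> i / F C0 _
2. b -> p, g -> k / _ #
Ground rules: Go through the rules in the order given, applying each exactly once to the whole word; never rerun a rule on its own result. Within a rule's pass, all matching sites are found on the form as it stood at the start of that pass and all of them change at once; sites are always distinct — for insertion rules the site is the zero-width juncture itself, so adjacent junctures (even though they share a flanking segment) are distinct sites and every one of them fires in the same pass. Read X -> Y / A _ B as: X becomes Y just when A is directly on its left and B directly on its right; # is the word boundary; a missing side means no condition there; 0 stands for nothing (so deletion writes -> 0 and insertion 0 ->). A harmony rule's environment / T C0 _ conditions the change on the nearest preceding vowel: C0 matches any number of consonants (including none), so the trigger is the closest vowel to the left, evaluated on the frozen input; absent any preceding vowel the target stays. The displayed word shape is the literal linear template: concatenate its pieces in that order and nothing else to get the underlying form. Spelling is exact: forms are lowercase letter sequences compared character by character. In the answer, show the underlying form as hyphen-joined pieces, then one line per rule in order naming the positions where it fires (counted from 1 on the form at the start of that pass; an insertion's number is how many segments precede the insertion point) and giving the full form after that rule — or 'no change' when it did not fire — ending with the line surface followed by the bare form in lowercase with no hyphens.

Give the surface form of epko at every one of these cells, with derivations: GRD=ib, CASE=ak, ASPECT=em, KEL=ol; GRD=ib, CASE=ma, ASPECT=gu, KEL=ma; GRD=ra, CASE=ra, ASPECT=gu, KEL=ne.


cell GRD=ib, CASE=ak, ASPECT=em, KEL=ol:
underlying: p-epko-vu-ve-lu
1. o -> e, u -> i / F C0 _: fires at position(s) 5, 11: pepkevuveli
2. b -> p, g -> k / _ #: no change
surface: pepkevuveli

cell GRD=ib, CASE=ma, ASPECT=gu, KEL=ma:
underlying: f-epko-vu-u-ib
1. o -> e, u -> i / F C0 _: fires at position(s) 5: fepkevuuib
2. b -> p, g -> k / _ #: fires at position(s) 10: fepkevuuip
surface: fepkevuuip

cell GRD=ra, CASE=ra, ASPECT=gu, KEL=ne:
underlying: me-epko-u-um-ib
1. o -> e, u -> i / F C0 _: fires at position(s) 6: meepkeuumib
2. b -> p, g -> k / _ #: fires at position(s) 11: meepkeuumip
surface: meepkeuumip


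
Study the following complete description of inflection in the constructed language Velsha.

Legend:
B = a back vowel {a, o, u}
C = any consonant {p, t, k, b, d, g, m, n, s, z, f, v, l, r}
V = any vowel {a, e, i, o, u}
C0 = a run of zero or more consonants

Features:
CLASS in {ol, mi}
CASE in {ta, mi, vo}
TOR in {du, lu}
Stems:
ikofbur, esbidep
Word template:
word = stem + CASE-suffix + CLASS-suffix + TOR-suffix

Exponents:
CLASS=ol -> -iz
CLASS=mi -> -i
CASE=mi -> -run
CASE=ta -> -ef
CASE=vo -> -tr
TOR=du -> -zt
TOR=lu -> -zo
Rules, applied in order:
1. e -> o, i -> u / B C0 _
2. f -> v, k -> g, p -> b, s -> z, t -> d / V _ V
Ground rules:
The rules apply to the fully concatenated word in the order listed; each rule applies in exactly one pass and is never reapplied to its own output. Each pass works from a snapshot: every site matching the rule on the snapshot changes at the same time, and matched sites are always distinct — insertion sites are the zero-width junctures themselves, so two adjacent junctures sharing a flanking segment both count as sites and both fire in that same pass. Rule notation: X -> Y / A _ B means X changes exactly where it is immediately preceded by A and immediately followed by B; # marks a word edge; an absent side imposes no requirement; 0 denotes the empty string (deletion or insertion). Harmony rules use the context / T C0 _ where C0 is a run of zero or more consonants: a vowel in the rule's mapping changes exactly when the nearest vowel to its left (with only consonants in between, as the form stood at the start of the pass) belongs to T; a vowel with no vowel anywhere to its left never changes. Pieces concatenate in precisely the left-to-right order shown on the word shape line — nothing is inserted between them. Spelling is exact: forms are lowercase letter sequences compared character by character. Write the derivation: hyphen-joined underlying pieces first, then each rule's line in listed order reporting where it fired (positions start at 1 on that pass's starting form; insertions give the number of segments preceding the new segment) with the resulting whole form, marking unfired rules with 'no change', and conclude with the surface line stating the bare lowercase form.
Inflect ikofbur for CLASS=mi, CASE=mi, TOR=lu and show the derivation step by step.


underlying: ikofbur-run-i-zo
1. e -> o, i -> u / B C0 _: fires at position(s) 11: ikofburrunuzo
2. f -> v, k -> g, p -> b, s -> z, t -> d / V _ V: fires at position(s) 2: igofburrunuzo
surface: igofburrunuzo


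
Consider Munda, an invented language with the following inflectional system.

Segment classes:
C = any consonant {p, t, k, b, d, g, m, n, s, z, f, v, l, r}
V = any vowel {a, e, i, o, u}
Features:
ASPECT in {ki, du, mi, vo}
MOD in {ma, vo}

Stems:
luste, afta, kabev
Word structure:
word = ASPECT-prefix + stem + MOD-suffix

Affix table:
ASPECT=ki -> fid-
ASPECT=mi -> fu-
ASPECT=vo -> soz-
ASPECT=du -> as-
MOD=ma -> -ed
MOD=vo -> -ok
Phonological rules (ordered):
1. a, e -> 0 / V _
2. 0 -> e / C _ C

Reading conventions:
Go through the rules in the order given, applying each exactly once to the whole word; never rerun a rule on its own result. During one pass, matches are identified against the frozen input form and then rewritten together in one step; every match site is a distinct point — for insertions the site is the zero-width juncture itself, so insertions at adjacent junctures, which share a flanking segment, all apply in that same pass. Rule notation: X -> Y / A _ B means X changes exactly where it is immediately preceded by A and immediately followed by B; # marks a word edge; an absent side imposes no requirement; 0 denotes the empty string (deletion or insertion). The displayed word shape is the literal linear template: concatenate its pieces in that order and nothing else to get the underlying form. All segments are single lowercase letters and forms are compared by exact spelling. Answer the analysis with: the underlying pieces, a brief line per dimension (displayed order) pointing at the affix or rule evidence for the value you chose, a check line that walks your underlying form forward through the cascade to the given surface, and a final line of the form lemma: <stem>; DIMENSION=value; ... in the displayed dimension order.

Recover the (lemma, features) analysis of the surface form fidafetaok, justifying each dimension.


underlying: fid-afta-ok
ASPECT=ki - signalled by the affix fid-
MOD=vo - signalled by the affix -ok
check: fidaftaok -> fidaftaok -> fidafetaok
lemma: afta; ASPECT=ki; MOD=vo


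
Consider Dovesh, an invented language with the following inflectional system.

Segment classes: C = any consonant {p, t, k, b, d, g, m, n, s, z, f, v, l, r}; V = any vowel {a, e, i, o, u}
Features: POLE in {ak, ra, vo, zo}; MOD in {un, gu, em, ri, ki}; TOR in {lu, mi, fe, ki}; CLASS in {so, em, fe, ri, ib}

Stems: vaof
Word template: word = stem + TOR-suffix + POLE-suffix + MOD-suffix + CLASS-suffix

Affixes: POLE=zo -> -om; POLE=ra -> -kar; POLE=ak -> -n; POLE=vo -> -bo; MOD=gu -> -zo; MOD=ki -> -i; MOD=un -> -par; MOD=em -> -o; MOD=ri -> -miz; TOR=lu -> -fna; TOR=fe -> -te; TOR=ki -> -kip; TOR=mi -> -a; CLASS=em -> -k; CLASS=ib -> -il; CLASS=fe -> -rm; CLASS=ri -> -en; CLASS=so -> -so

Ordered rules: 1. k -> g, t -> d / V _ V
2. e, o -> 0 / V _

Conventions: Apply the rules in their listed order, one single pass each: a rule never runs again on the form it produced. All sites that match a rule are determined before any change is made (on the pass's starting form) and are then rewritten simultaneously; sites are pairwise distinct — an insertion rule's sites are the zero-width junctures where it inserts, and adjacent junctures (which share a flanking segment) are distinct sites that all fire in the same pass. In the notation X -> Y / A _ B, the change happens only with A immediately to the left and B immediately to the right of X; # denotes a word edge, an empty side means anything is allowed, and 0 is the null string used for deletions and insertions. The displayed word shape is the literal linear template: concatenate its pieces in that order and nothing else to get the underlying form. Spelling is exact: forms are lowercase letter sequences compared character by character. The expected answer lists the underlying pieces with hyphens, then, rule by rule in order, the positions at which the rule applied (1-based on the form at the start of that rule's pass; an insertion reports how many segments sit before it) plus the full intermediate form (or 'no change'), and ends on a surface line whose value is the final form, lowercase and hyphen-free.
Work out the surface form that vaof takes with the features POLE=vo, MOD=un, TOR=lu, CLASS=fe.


underlying: vaof-fna-bo-par-rm
1. k -> g, t -> d / V _ V: no change
2. e, o -> 0 / V _: fires at position(s) 3: vaffnaboparrm
surface: vaffnaboparrm


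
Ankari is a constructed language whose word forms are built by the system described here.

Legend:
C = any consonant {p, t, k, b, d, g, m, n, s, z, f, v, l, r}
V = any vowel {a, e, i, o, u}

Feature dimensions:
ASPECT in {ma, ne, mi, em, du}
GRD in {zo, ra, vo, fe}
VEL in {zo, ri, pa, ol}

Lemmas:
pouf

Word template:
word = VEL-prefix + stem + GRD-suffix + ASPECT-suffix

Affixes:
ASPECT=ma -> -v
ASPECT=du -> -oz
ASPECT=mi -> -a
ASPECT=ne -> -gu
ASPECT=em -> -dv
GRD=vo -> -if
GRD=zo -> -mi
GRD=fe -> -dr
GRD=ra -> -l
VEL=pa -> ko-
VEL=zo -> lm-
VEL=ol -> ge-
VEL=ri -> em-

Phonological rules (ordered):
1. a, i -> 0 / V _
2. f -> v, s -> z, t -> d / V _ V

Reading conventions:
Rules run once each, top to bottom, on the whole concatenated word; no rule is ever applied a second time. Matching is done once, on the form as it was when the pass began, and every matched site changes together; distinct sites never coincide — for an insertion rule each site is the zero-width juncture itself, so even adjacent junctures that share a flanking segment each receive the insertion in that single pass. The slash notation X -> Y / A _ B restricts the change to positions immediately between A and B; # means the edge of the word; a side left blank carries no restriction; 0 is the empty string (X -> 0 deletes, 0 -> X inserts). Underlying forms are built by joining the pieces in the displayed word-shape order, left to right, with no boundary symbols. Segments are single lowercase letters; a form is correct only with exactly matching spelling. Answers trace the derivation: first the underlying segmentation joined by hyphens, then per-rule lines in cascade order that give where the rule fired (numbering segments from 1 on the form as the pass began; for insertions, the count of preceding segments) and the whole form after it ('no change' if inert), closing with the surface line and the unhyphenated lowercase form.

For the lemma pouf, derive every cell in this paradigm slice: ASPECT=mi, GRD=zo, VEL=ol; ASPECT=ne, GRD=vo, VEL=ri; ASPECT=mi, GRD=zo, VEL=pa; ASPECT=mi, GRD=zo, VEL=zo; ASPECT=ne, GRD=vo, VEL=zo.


cell ASPECT=mi, GRD=zo, VEL=ol:
underlying: ge-pouf-mi-a
1. a, i -> 0 / V _: fires at position(s) 9: gepoufmi
2. f -> v, s -> z, t -> d / V _ V: no change
surface: gepoufmi

cell ASPECT=ne, GRD=vo, VEL=ri:
underlying: em-pouf-if-gu
1. a, i -> 0 / V _: no change
2. f -> v, s -> z, t -> d / V _ V: fires at position(s) 6: empouvifgu
surface: empouvifgu

cell ASPECT=mi, GRD=zo, VEL=pa:
underlying: ko-pouf-mi-a
1. a, i -> 0 / V _: fires at position(s) 9: kopoufmi
2. f -> v, s -> z, t -> d / V _ V: no change
surface: kopoufmi

cell ASPECT=mi, GRD=zo, VEL=zo:
underlying: lm-pouf-mi-a
1. a, i -> 0 / V _: fires at position(s) 9: lmpoufmi
2. f -> v, s -> z, t -> d / V _ V: no change
surface: lmpoufmi

cell ASPECT=ne, GRD=vo, VEL=zo:
underlying: lm-pouf-if-gu
1. a, i -> 0 / V _: no change
2. f -> v, s -> z, t -> d / V _ V: fires at position(s) 6: lmpouvifgu
surface: lmpouvifgu


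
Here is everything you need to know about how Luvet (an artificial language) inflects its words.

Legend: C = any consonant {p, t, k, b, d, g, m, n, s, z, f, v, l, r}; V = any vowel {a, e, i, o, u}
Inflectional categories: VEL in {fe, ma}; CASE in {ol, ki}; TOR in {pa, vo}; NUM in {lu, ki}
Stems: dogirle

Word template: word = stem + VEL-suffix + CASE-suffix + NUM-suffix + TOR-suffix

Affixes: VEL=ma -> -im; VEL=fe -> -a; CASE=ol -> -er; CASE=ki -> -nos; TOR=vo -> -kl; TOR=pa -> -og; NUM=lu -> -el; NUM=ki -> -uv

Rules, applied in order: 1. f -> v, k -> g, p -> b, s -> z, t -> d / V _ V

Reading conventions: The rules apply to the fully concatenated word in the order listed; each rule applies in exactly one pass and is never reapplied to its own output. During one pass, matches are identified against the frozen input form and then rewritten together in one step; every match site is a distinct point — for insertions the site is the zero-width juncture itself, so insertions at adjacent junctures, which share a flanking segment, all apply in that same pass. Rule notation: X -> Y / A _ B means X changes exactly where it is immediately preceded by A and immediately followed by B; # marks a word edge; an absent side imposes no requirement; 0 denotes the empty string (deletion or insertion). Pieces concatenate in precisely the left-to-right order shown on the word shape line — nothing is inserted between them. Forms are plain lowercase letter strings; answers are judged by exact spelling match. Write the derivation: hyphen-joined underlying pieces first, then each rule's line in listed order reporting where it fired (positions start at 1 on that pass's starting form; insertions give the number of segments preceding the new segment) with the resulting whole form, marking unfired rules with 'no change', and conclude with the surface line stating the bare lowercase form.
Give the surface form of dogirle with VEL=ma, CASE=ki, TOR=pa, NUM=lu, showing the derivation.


underlying: dogirle-im-nos-el-og
1. f -> v, k -> g, p -> b, s -> z, t -> d / V _ V: fires at position(s) 12: dogirleimnozelog
surface: dogirleimnozelog


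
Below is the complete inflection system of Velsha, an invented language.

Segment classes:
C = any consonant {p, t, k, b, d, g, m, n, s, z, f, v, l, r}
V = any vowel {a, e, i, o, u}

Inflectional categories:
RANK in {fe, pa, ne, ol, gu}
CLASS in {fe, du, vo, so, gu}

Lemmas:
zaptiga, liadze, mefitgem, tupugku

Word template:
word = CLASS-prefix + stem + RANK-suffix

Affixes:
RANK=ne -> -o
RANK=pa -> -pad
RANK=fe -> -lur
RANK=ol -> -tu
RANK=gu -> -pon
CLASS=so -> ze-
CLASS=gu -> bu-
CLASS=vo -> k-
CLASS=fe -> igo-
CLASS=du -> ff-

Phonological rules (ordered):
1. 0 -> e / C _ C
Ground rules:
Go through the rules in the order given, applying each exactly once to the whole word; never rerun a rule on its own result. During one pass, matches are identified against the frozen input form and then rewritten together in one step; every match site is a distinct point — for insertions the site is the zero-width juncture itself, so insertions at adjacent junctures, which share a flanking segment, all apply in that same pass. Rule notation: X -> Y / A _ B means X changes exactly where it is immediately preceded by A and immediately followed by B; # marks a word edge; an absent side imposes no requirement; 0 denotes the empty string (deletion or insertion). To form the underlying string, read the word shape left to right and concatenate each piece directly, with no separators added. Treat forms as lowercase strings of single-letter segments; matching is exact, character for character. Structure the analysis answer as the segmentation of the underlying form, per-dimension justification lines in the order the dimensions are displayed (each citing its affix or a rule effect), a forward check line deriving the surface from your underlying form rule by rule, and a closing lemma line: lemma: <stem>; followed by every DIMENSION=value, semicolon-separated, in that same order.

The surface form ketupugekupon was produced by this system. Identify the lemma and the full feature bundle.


underlying: k-tupugku-pon
RANK=gu - signalled by the affix -pon
CLASS=vo - signalled by the affix k-
check: ktupugkupon -> ketupugekupon
lemma: tupugku; RANK=gu; CLASS=vo


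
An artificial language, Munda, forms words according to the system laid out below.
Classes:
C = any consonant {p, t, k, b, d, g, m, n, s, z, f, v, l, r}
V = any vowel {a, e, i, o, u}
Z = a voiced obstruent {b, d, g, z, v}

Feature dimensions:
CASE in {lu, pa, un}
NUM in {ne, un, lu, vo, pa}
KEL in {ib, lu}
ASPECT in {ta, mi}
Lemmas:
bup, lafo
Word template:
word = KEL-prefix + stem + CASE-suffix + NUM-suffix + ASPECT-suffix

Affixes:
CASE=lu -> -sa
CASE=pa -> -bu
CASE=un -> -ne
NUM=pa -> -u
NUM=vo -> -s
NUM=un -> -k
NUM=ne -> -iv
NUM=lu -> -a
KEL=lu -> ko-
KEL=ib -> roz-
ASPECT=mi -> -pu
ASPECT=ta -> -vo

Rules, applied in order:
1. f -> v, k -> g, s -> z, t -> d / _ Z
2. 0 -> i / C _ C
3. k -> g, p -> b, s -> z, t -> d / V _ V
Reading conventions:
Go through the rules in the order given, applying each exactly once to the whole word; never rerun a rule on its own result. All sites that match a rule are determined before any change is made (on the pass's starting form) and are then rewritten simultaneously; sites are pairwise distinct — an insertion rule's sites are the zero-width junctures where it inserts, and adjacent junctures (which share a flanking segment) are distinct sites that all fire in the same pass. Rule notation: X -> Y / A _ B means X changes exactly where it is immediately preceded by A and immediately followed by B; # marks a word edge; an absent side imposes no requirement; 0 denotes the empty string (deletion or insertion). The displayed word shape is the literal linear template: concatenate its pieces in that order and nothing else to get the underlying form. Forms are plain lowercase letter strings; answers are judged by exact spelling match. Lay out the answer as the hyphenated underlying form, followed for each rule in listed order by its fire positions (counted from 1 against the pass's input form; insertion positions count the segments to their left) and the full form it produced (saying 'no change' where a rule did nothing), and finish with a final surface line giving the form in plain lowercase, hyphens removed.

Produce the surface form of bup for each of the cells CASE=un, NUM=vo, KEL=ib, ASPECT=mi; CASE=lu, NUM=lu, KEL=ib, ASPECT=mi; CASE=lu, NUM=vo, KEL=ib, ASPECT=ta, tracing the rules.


cell CASE=un, NUM=vo, KEL=ib, ASPECT=mi:
underlying: roz-bup-ne-s-pu
1. f -> v, k -> g, s -> z, t -> d / _ Z: no change
2. 0 -> i / C _ C: inserts after position(s) 3, 6, 9: rozibupinesipu
3. k -> g, p -> b, s -> z, t -> d / V _ V: fires at position(s) 7, 11, 13: rozibubinezibu
surface: rozibubinezibu

cell CASE=lu, NUM=lu, KEL=ib, ASPECT=mi:
underlying: roz-bup-sa-a-pu
1. f -> v, k -> g, s -> z, t -> d / _ Z: no change
2. 0 -> i / C _ C: inserts after position(s) 3, 6: rozibupisaapu
3. k -> g, p -> b, s -> z, t -> d / V _ V: fires at position(s) 7, 9, 12: rozibubizaabu
surface: rozibubizaabu

cell CASE=lu, NUM=vo, KEL=ib, ASPECT=ta:
underlying: roz-bup-sa-s-vo
1. f -> v, k -> g, s -> z, t -> d / _ Z: fires at position(s) 9: rozbupsazvo
2. 0 -> i / C _ C: inserts after position(s) 3, 6, 9: rozibupisazivo
3. k -> g, p -> b, s -> z, t -> d / V _ V: fires at position(s) 7, 9: rozibubizazivo
surface: rozibubizazivo


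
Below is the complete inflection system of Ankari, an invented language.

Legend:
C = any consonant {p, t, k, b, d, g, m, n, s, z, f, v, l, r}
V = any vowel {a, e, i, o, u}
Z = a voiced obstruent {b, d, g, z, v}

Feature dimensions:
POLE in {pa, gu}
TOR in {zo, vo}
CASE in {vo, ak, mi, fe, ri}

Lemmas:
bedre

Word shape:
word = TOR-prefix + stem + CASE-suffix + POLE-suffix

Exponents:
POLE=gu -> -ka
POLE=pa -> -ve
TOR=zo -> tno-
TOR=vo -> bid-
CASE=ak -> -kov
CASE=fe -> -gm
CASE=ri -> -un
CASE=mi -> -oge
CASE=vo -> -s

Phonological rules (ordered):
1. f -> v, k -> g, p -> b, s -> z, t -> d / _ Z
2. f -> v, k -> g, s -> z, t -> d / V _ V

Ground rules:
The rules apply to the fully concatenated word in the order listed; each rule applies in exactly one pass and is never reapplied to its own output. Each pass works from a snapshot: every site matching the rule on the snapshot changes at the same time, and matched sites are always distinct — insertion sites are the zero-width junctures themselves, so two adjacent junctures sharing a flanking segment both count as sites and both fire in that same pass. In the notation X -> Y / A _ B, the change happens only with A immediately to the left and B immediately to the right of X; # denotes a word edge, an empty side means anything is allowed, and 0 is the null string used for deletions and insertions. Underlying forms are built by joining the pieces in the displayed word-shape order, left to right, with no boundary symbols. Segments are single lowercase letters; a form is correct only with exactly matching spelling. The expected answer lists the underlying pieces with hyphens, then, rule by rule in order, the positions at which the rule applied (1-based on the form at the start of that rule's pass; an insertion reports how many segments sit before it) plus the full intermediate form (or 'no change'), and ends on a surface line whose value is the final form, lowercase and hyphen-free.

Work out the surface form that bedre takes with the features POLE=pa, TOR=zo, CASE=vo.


underlying: tno-bedre-s-ve
1. f -> v, k -> g, p -> b, s -> z, t -> d / _ Z: fires at position(s) 9: tnobedrezve
2. f -> v, k -> g, s -> z, t -> d / V _ V: no change
surface: tnobedrezve


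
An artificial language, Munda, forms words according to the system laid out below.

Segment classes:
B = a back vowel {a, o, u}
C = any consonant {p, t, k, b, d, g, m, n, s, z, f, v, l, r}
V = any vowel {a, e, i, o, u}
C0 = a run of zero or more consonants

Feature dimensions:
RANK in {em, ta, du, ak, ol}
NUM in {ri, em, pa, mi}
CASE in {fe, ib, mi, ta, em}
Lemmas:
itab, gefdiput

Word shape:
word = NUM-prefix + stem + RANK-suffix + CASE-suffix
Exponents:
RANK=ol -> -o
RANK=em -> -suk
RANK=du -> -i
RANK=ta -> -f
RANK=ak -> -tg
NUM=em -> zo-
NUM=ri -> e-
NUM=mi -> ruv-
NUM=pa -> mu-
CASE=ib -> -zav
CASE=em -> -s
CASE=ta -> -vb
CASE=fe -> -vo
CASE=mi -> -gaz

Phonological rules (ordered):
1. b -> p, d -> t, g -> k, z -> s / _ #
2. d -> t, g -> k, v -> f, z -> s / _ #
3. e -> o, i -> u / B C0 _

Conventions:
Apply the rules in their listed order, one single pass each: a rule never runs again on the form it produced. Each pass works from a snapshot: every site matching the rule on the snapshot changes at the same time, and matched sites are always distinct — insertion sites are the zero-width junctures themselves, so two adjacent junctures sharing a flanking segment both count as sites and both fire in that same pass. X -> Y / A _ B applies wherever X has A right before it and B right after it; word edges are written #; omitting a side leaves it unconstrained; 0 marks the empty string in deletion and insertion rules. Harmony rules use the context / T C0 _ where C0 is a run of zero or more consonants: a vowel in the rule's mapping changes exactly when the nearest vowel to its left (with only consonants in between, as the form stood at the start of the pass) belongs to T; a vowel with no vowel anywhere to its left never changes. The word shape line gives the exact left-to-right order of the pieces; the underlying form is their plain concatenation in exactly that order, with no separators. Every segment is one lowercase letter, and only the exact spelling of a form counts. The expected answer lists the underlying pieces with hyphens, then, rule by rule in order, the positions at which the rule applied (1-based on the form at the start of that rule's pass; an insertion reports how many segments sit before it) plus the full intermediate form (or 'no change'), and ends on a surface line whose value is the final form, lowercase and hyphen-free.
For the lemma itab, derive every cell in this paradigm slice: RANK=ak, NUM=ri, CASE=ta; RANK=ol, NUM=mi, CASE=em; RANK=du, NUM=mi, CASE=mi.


cell RANK=ak, NUM=ri, CASE=ta:
underlying: e-itab-tg-vb
1. b -> p, d -> t, g -> k, z -> s / _ #: fires at position(s) 9: eitabtgvp
2. d -> t, g -> k, v -> f, z -> s / _ #: no change
3. e -> o, i -> u / B C0 _: no change
surface: eitabtgvp

cell RANK=ol, NUM=mi, CASE=em:
underlying: ruv-itab-o-s
1. b -> p, d -> t, g -> k, z -> s / _ #: no change
2. d -> t, g -> k, v -> f, z -> s / _ #: no change
3. e -> o, i -> u / B C0 _: fires at position(s) 4: ruvutabos
surface: ruvutabos

cell RANK=du, NUM=mi, CASE=mi:
underlying: ruv-itab-i-gaz
1. b -> p, d -> t, g -> k, z -> s / _ #: fires at position(s) 11: ruvitabigas
2. d -> t, g -> k, v -> f, z -> s / _ #: no change
3. e -> o, i -> u / B C0 _: fires at position(s) 4, 8: ruvutabugas
surface: ruvutabugas


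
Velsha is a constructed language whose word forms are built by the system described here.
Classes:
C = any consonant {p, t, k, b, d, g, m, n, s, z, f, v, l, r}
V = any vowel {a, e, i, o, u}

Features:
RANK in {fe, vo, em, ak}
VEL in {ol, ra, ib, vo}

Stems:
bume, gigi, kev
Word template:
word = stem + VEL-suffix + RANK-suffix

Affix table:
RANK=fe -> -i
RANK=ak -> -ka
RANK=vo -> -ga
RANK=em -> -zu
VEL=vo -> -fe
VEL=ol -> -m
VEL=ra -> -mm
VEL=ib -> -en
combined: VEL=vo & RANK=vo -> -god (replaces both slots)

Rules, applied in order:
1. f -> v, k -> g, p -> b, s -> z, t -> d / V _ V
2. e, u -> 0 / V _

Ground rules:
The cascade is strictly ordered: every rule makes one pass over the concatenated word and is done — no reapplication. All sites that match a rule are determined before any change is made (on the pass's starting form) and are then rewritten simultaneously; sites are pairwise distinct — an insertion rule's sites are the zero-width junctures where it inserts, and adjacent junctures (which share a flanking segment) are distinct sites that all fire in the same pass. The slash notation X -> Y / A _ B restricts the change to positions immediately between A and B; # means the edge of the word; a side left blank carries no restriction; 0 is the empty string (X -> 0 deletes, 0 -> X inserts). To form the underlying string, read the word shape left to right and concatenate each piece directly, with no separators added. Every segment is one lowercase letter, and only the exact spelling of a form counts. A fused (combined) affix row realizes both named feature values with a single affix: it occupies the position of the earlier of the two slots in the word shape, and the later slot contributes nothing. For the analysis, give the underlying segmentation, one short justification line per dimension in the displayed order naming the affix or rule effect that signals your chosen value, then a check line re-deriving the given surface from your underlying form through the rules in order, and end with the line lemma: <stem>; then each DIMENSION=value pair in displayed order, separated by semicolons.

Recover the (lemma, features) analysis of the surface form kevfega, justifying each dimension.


underlying: kev-fe-ka
RANK=ak - signalled by the affix -ka
VEL=vo - signalled by the affix -fe
check: kevfeka -> kevfega -> kevfega
lemma: kev; RANK=ak; VEL=vo


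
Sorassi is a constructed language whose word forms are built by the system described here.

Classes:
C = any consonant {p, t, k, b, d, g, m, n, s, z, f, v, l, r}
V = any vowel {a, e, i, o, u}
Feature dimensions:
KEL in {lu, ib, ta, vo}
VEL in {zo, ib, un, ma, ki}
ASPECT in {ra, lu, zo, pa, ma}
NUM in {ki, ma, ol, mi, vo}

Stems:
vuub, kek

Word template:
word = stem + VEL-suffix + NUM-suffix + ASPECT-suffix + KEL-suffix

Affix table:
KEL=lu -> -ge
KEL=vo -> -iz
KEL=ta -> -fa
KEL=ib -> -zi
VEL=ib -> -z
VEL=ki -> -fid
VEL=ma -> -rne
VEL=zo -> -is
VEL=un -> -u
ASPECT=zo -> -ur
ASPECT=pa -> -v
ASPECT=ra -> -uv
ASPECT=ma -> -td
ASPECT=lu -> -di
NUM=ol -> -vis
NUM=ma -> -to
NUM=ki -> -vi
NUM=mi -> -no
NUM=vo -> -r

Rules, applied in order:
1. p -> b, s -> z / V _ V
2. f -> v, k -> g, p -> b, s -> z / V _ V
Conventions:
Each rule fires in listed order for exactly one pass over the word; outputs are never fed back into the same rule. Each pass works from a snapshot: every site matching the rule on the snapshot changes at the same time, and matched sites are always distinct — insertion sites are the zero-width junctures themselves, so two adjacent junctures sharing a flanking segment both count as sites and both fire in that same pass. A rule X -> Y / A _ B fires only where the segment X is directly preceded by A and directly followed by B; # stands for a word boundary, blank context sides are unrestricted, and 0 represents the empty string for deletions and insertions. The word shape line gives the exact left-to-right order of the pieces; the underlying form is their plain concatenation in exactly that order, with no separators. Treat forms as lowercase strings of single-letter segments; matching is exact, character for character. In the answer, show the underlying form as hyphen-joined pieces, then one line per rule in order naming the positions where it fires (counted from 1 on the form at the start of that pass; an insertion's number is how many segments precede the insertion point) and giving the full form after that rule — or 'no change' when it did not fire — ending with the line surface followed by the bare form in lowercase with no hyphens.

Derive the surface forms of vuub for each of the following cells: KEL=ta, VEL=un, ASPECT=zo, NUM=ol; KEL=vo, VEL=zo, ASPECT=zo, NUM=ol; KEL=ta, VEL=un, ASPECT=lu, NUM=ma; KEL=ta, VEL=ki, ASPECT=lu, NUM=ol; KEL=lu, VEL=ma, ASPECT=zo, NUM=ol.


cell KEL=ta, VEL=un, ASPECT=zo, NUM=ol:
underlying: vuub-u-vis-ur-fa
1. p -> b, s -> z / V _ V: fires at position(s) 8: vuubuvizurfa
2. f -> v, k -> g, p -> b, s -> z / V _ V: no change
surface: vuubuvizurfa

cell KEL=vo, VEL=zo, ASPECT=zo, NUM=ol:
underlying: vuub-is-vis-ur-iz
1. p -> b, s -> z / V _ V: fires at position(s) 9: vuubisvizuriz
2. f -> v, k -> g, p -> b, s -> z / V _ V: no change
surface: vuubisvizuriz

cell KEL=ta, VEL=un, ASPECT=lu, NUM=ma:
underlying: vuub-u-to-di-fa
1. p -> b, s -> z / V _ V: no change
2. f -> v, k -> g, p -> b, s -> z / V _ V: fires at position(s) 10: vuubutodiva
surface: vuubutodiva

cell KEL=ta, VEL=ki, ASPECT=lu, NUM=ol:
underlying: vuub-fid-vis-di-fa
1. p -> b, s -> z / V _ V: no change
2. f -> v, k -> g, p -> b, s -> z / V _ V: fires at position(s) 13: vuubfidvisdiva
surface: vuubfidvisdiva

cell KEL=lu, VEL=ma, ASPECT=zo, NUM=ol:
underlying: vuub-rne-vis-ur-ge
1. p -> b, s -> z / V _ V: fires at position(s) 10: vuubrnevizurge
2. f -> v, k -> g, p -> b, s -> z / V _ V: no change
surface: vuubrnevizurge


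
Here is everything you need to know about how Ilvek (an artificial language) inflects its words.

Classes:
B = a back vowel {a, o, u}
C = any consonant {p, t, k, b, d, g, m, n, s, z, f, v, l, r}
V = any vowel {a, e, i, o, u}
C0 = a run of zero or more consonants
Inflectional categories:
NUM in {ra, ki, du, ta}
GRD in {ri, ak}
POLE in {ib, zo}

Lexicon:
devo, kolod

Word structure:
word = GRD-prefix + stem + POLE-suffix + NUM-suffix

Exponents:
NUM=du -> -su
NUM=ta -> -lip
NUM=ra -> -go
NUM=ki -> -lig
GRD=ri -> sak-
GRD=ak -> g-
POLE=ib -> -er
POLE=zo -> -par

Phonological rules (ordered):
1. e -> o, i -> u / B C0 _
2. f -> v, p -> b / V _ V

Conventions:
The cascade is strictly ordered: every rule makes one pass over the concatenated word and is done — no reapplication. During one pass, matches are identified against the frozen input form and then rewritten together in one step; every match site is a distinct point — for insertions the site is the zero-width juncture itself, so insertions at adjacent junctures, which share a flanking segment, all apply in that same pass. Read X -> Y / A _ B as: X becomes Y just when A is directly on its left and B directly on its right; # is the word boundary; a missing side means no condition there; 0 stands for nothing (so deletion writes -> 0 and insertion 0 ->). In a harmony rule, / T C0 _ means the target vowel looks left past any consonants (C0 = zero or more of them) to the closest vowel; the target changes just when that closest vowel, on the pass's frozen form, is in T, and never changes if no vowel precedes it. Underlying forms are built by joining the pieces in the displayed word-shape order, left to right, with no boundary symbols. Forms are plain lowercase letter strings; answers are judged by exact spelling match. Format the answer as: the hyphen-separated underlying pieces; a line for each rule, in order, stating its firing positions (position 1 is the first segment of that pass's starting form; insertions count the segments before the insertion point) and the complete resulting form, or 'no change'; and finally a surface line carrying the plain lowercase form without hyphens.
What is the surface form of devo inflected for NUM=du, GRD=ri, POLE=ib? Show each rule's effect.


underlying: sak-devo-er-su
1. e -> o, i -> u / B C0 _: fires at position(s) 5, 8: sakdovoorsu
2. f -> v, p -> b / V _ V: no change
surface: sakdovoorsu


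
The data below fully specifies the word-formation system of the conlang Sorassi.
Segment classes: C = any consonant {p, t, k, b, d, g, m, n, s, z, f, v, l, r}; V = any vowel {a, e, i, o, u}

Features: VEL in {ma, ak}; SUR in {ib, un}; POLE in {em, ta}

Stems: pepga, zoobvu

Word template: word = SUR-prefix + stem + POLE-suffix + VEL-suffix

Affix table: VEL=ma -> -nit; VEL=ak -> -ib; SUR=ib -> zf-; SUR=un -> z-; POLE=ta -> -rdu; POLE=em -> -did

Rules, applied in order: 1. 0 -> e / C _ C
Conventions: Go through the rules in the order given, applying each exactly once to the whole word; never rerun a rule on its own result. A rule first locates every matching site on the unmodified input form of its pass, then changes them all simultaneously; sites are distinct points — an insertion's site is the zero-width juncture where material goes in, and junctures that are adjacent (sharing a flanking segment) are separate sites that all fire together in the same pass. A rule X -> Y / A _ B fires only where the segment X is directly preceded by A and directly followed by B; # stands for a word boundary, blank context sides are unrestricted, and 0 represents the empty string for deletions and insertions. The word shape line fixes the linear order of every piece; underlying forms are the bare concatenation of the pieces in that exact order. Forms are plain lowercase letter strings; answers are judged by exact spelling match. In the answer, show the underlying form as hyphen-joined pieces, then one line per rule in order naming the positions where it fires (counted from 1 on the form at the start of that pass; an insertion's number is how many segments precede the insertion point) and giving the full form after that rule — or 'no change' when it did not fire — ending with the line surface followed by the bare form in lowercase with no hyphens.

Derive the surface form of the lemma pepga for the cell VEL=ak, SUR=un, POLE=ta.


underlying: z-pepga-rdu-ib
1. 0 -> e / C _ C: inserts after position(s) 1, 4, 7: zepepegareduib
surface: zepepegareduib


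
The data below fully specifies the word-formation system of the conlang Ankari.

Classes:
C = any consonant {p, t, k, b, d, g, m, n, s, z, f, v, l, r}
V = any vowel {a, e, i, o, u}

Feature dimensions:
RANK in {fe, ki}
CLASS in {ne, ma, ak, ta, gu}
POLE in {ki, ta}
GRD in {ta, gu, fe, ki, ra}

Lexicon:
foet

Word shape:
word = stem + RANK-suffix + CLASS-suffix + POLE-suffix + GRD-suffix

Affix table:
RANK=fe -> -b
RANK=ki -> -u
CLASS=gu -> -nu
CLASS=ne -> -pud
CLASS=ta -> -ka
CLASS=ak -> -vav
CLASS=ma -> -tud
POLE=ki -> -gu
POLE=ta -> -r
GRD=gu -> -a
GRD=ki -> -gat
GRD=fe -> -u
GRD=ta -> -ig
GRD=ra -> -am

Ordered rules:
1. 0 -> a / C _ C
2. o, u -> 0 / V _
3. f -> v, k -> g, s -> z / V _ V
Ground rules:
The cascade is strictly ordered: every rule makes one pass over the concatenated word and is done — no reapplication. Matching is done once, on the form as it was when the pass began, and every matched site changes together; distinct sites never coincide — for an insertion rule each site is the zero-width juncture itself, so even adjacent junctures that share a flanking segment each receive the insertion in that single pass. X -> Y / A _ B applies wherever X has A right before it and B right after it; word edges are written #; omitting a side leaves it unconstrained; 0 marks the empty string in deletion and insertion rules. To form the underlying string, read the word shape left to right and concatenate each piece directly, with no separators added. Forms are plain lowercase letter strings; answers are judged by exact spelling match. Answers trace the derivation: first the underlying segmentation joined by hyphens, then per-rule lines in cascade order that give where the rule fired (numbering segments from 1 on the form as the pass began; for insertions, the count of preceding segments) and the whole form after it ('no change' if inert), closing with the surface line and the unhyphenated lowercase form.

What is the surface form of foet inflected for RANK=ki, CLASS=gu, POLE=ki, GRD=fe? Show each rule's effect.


underlying: foet-u-nu-gu-u
1. 0 -> a / C _ C: no change
2. o, u -> 0 / V _: fires at position(s) 10: foetunugu
3. f -> v, k -> g, s -> z / V _ V: no change
surface: foetunugu


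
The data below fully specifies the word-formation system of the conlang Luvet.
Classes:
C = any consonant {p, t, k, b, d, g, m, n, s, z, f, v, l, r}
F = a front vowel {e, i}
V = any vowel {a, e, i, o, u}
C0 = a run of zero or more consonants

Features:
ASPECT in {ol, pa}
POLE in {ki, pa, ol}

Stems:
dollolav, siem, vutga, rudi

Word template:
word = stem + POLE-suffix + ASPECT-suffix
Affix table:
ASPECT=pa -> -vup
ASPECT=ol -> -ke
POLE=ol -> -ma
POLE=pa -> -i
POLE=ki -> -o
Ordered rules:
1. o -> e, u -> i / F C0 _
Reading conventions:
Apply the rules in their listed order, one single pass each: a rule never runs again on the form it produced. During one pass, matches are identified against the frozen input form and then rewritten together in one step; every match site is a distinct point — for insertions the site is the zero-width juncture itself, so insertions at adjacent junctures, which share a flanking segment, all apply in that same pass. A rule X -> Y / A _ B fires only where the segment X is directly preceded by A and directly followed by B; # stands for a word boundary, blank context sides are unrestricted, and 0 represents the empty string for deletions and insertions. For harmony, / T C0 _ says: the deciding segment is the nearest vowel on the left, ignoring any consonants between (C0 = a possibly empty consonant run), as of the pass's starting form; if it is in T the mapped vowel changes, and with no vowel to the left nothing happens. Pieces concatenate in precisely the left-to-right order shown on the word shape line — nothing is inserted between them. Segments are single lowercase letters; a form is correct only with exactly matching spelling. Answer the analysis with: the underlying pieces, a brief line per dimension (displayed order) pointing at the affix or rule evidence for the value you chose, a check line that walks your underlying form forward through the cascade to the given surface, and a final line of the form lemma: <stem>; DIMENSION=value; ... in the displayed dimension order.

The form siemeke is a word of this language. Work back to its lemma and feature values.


underlying: siem-o-ke
ASPECT=ol - signalled by the affix -ke
POLE=ki - signalled by the affix -o
check: siemoke -> siemeke
lemma: siem; ASPECT=ol; POLE=ki
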